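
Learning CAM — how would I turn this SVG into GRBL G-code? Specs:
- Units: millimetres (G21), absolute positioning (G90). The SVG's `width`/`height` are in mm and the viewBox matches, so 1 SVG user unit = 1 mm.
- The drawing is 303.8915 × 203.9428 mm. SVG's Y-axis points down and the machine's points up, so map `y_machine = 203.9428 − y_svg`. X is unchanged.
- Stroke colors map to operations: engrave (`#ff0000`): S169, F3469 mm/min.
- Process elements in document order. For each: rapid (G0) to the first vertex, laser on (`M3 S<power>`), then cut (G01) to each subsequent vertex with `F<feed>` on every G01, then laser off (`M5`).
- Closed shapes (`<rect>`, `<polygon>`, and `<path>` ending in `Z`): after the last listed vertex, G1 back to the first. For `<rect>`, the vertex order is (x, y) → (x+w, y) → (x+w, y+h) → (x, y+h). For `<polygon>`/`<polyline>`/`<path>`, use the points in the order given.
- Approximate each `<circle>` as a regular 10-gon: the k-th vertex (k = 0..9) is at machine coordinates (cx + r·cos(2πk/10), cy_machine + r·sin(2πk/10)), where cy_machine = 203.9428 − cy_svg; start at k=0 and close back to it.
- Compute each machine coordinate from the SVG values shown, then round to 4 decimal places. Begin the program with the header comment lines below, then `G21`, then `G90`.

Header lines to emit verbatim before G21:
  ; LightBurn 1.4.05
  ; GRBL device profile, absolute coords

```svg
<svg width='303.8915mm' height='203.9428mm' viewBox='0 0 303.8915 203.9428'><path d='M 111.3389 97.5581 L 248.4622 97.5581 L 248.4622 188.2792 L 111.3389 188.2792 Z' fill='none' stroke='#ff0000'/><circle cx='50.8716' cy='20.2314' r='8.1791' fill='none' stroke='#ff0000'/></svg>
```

1 u = 1 mm; y_m = 203.9428 − y.

[1] `<path>` rectangle, #ff0000→engrave S169 F3469: (111.3389,106.3847) → (248.4622,106.3847) → (248.4622,15.6636) → (111.3389,15.6636) → (111.3389,106.3847) (closed)

[2] `<circle>` circle, #ff0000→engrave S169 F3469: (59.0507,183.7114) → (57.4886,188.5190) → (53.3991,191.4902) → (48.3441,191.4902) → (44.2546,188.5190) → (42.6925,183.7114) → (44.2546,178.9038) → (48.3441,175.9326) → (53.3991,175.9326) → (57.4886,178.9038) → (59.0507,183.7114) (closed)

; LightBurn 1.4.05
; GRBL device profile, absolute coords
G21
G90
G0 X111.3389 Y106.3847
M3 S169
G01 X248.4622 Y106.3847 F3469
G01 X248.4622 Y15.6636 F3469
G01 X111.3389 Y15.6636 F3469
G01 X111.3389 Y106.3847 F3469
M5
G0 X59.0507 Y183.7114
M3 S169
G01 X57.4886 Y188.5190 F3469
G01 X53.3991 Y191.4902 F3469
G01 X48.3441 Y191.4902 F3469
G01 X44.2546 Y188.5190 F3469
G01 X42.6925 Y183.7114 F3469
G01 X44.2546 Y178.9038 F3469
G01 X48.3441 Y175.9326 F3469
G01 X53.3991 Y175.9326 F3469
G01 X57.4886 Y178.9038 F3469
G01 X59.0507 Y183.7114 F3469
M5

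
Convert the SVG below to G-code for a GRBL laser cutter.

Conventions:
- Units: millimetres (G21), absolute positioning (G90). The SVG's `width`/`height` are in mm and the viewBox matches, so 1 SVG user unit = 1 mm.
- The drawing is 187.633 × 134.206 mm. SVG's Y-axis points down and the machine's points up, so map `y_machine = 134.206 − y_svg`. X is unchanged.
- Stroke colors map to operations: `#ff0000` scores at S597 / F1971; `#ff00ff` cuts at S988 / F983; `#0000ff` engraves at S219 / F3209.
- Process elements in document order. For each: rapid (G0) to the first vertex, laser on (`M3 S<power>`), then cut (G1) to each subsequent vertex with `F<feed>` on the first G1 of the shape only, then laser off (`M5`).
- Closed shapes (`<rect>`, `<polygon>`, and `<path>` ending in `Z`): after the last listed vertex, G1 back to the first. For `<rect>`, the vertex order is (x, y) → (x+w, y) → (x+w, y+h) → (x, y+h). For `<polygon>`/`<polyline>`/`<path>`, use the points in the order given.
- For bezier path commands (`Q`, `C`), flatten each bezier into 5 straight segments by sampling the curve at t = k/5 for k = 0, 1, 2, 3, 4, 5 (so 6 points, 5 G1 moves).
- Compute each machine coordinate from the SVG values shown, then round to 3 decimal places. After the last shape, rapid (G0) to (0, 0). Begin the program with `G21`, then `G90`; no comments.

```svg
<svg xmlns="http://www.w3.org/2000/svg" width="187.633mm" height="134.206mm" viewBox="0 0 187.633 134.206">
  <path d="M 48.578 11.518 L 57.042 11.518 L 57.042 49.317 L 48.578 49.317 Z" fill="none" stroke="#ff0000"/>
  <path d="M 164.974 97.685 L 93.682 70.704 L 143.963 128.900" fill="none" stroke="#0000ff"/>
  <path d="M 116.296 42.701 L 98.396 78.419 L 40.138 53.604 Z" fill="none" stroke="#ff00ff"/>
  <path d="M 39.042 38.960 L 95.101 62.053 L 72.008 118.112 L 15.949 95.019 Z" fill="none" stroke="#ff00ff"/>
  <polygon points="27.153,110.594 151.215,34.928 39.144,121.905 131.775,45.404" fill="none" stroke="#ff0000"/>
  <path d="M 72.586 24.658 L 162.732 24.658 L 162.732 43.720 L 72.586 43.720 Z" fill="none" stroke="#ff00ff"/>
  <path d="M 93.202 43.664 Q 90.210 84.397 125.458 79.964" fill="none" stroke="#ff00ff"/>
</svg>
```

1 u = 1 mm; y_m = 134.206 − y.

[1] `<path>` rectangle, #ff0000→score S597 F1971: (48.578,122.688) → (57.042,122.688) → (57.042,84.889) → (48.578,84.889) → (48.578,122.688) (closed)

[2] `<path>` open polyline, #0000ff→engrave S219 F3209: (164.974,36.521) → (93.682,63.502) → (143.963,5.306)

[3] `<path>` closed polygon, #ff00ff→cut S988 F983: (116.296,91.505) → (98.396,55.787) → (40.138,80.602) → (116.296,91.505) (closed)

[4] `<path>` regular polygon, #ff00ff→cut S988 F983: (39.042,95.246) → (95.101,72.153) → (72.008,16.094) → (15.949,39.187) → (39.042,95.246) (closed)

[5] `<polygon>` closed polygon, #ff0000→score S597 F1971: (27.153,23.612) → (151.215,99.278) → (39.144,12.301) → (131.775,88.802) → (27.153,23.612) (closed)

[6] `<path>` rectangle, #ff00ff→cut S988 F983: (72.586,109.548) → (162.732,109.548) → (162.732,90.486) → (72.586,90.486) → (72.586,109.548) (closed)

[7] `<path>` quadratic bezier, #ff00ff→cut S988 F983: (93.202,90.542) → (93.535,76.055) → (96.927,65.182) → (103.378,57.922) → (112.888,54.275) → (125.458,54.242)

G21
G90
G0 X48.578 Y122.688
M3 S597
G1 X57.042 Y122.688 F1971
G1 X57.042 Y84.889
G1 X48.578 Y84.889
G1 X48.578 Y122.688
M5
G0 X164.974 Y36.521
M3 S219
G1 X93.682 Y63.502 F3209
G1 X143.963 Y5.306
M5
G0 X116.296 Y91.505
M3 S988
G1 X98.396 Y55.787 F983
G1 X40.138 Y80.602
G1 X116.296 Y91.505
M5
G0 X39.042 Y95.246
M3 S988
G1 X95.101 Y72.153 F983
G1 X72.008 Y16.094
G1 X15.949 Y39.187
G1 X39.042 Y95.246
M5
G0 X27.153 Y23.612
M3 S597
G1 X151.215 Y99.278 F1971
G1 X39.144 Y12.301
G1 X131.775 Y88.802
G1 X27.153 Y23.612
M5
G0 X72.586 Y109.548
M3 S988
G1 X162.732 Y109.548 F983
G1 X162.732 Y90.486
G1 X72.586 Y90.486
G1 X72.586 Y109.548
M5
G0 X93.202 Y90.542
M3 S988
G1 X93.535 Y76.055 F983
G1 X96.927 Y65.182
G1 X103.378 Y57.922
G1 X112.888 Y54.275
G1 X125.458 Y54.242
M5
G0 X0.000 Y0.000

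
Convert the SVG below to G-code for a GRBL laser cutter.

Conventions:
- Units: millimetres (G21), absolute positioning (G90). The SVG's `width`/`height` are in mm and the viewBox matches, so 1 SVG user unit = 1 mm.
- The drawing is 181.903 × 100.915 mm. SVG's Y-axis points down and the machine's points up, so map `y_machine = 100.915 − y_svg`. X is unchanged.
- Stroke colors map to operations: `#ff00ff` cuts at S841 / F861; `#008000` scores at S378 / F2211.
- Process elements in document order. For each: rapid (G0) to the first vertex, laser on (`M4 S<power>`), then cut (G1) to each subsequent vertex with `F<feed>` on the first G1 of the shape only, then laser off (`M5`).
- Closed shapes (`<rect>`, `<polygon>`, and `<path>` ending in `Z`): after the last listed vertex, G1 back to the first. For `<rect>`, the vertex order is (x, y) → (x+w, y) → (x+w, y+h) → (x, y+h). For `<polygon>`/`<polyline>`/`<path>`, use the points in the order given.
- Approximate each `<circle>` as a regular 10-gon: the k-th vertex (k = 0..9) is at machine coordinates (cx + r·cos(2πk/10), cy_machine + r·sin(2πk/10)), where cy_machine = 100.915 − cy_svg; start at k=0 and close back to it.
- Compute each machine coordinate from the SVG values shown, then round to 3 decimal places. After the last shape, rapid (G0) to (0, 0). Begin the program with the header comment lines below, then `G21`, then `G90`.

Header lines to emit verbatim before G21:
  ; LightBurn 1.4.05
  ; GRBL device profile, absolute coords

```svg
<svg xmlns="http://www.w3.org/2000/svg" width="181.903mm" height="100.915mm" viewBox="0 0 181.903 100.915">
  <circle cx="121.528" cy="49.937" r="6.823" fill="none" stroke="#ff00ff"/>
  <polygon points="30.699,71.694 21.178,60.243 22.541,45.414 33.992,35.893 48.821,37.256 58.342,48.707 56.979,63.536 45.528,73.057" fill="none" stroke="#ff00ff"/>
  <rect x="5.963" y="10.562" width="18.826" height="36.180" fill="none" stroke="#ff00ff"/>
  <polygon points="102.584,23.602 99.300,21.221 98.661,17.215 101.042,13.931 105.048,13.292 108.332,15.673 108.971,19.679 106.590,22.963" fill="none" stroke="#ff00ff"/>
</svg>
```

; LightBurn 1.4.05
; GRBL device profile, absolute coords
G21
G90
G0 X128.351 Y50.978
M4 S841
G1 X127.048 Y54.988 F861
G1 X123.636 Y57.467
G1 X119.420 Y57.467
G1 X116.008 Y54.988
G1 X114.705 Y50.978
G1 X116.008 Y46.968
G1 X119.420 Y44.489
G1 X123.636 Y44.489
G1 X127.048 Y46.968
G1 X128.351 Y50.978
M5
G0 X30.699 Y29.221
M4 S841
G1 X21.178 Y40.672 F861
G1 X22.541 Y55.501
G1 X33.992 Y65.022
G1 X48.821 Y63.659
G1 X58.342 Y52.208
G1 X56.979 Y37.379
G1 X45.528 Y27.858
G1 X30.699 Y29.221
M5
G0 X5.963 Y90.353
M4 S841
G1 X24.789 Y90.353 F861
G1 X24.789 Y54.173
G1 X5.963 Y54.173
G1 X5.963 Y90.353
M5
G0 X102.584 Y77.313
M4 S841
G1 X99.300 Y79.694 F861
G1 X98.661 Y83.700
G1 X101.042 Y86.984
G1 X105.048 Y87.623
G1 X108.332 Y85.242
G1 X108.971 Y81.236
G1 X106.590 Y77.952
G1 X102.584 Y77.313
M5
G0 X0.000 Y0.000

viewBox `0 0 181.903 100.915` with mm width/height → 1 unit = 1 mm. Flip: y_m = 100.915 − y_svg.

**Shape 1** — `<circle>` circle, stroke `#ff00ff` → cut (S841, F861). Machine vertices: (128.351,50.978) → (127.048,54.988) → (123.636,57.467) → (119.420,57.467) → (116.008,54.988) → (114.705,50.978) → (116.008,46.968) → (119.420,44.489) → (123.636,44.489) → (127.048,46.968) → (128.351,50.978). Closed: final G1 returns to the first vertex.

**Shape 2** — `<polygon>` regular polygon, stroke `#ff00ff` → cut (S841, F861). Machine vertices: (30.699,29.221) → (21.178,40.672) → (22.541,55.501) → (33.992,65.022) → (48.821,63.659) → (58.342,52.208) → (56.979,37.379) → (45.528,27.858) → (30.699,29.221). Closed: final G1 returns to the first vertex.

**Shape 3** — `<rect>` rectangle, stroke `#ff00ff` → cut (S841, F861). Machine vertices: (5.963,90.353) → (24.789,90.353) → (24.789,54.173) → (5.963,54.173) → (5.963,90.353). Closed: final G1 returns to the first vertex.

**Shape 4** — `<polygon>` regular polygon, stroke `#ff00ff` → cut (S841, F861). Machine vertices: (102.584,77.313) → (99.300,79.694) → (98.661,83.700) → (101.042,86.984) → (105.048,87.623) → (108.332,85.242) → (108.971,81.236) → (106.590,77.952) → (102.584,77.313). Closed: final G1 returns to the first vertex.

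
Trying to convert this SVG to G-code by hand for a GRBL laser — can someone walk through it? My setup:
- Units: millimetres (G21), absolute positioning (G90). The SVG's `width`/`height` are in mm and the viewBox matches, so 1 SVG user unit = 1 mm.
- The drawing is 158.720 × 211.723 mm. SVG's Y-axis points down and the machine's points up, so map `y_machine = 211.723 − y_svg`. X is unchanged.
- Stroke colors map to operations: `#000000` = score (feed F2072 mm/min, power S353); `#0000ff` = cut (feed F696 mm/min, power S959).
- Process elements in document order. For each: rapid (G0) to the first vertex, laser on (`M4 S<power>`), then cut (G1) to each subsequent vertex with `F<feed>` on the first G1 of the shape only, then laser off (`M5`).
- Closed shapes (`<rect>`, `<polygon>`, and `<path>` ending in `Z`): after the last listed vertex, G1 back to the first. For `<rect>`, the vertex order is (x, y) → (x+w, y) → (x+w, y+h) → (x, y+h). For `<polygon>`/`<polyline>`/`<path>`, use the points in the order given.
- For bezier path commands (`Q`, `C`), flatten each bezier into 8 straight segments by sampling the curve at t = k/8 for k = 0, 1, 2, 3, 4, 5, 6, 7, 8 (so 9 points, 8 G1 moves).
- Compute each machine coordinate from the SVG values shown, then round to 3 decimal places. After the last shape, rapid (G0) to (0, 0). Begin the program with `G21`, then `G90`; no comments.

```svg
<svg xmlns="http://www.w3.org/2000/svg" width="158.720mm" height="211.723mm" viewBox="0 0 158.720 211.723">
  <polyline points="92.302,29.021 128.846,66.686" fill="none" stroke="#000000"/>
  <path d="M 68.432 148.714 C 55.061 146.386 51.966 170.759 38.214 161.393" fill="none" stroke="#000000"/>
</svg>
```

1 u = 1 mm; y_m = 211.723 − y.

[1] `<polyline>` line segment, #000000→score S353 F2072: (92.302,182.702) → (128.846,145.037)

[2] `<path>` cubic bezier, #000000→score S353 F2072: (68.432,63.009) → (63.859,62.748) → (60.003,60.693) → (56.621,57.551) → (53.466,54.030) → (50.293,50.840) → (46.857,48.687) → (42.912,48.281) → (38.214,50.330)

G21
G90
G0 X92.302 Y182.702
M4 S353
G1 X128.846 Y145.037 F2072
M5
G0 X68.432 Y63.009
M4 S353
G1 X63.859 Y62.748 F2072
G1 X60.003 Y60.693
G1 X56.621 Y57.551
G1 X53.466 Y54.030
G1 X50.293 Y50.840
G1 X46.857 Y48.687
G1 X42.912 Y48.281
G1 X38.214 Y50.330
M5
G0 X0.000 Y0.000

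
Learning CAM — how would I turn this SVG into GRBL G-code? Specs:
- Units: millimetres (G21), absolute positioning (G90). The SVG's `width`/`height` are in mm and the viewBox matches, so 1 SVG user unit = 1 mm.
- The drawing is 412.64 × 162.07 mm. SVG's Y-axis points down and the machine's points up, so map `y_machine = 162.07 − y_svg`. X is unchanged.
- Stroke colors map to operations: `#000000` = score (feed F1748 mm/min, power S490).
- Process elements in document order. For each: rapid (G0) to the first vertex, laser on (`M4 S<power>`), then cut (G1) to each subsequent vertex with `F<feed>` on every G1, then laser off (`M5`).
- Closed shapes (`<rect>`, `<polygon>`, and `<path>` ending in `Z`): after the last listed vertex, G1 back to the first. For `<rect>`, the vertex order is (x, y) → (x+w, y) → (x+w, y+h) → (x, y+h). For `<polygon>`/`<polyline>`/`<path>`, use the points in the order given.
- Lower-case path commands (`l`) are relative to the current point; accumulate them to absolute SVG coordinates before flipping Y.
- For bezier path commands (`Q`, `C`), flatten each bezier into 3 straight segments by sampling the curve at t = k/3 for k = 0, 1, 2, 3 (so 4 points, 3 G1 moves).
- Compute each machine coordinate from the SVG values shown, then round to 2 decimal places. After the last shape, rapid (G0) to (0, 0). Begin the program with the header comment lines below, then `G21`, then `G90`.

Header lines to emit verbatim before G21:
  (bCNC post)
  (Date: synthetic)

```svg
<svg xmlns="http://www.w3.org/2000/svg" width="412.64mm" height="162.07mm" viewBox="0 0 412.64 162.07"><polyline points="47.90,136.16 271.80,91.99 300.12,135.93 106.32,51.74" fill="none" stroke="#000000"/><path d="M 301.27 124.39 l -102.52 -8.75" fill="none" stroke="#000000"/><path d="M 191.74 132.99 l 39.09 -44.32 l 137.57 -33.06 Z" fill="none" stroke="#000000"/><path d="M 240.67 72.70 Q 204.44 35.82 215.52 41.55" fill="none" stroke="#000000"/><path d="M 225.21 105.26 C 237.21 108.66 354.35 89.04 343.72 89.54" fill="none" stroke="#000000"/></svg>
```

(bCNC post)
(Date: synthetic)
G21
G90
G0 X47.90 Y25.91
M4 S490
G1 X271.80 Y70.08 F1748
G1 X300.12 Y26.14 F1748
G1 X106.32 Y110.33 F1748
M5
G0 X301.27 Y37.68
M4 S490
G1 X198.75 Y46.43 F1748
M5
G0 X191.74 Y29.08
M4 S490
G1 X230.83 Y73.40 F1748
G1 X368.40 Y106.46 F1748
G1 X191.74 Y29.08 F1748
M5
G0 X240.67 Y89.37
M4 S490
G1 X221.77 Y109.22 F1748
G1 X213.39 Y119.61 F1748
G1 X215.52 Y120.52 F1748
M5
G0 X225.21 Y56.81
M4 S490
G1 X263.63 Y59.49 F1748
G1 X320.39 Y67.92 F1748
G1 X343.72 Y72.53 F1748
M5
G0 X0.00 Y0.00

1 u = 1 mm; y_m = 162.07 − y.

[1] `<polyline>` open polyline, #000000→score S490 F1748: (47.90,25.91) → (271.80,70.08) → (300.12,26.14) → (106.32,110.33)

[2] `<path>` line segment, #000000→score S490 F1748: (301.27,37.68) → (198.75,46.43)

[3] `<path>` closed polygon, #000000→score S490 F1748: (191.74,29.08) → (230.83,73.40) → (368.40,106.46) → (191.74,29.08) (closed)

[4] `<path>` quadratic bezier, #000000→score S490 F1748: (240.67,89.37) → (221.77,109.22) → (213.39,119.61) → (215.52,120.52)

[5] `<path>` cubic bezier, #000000→score S490 F1748: (225.21,56.81) → (263.63,59.49) → (320.39,67.92) → (343.72,72.53)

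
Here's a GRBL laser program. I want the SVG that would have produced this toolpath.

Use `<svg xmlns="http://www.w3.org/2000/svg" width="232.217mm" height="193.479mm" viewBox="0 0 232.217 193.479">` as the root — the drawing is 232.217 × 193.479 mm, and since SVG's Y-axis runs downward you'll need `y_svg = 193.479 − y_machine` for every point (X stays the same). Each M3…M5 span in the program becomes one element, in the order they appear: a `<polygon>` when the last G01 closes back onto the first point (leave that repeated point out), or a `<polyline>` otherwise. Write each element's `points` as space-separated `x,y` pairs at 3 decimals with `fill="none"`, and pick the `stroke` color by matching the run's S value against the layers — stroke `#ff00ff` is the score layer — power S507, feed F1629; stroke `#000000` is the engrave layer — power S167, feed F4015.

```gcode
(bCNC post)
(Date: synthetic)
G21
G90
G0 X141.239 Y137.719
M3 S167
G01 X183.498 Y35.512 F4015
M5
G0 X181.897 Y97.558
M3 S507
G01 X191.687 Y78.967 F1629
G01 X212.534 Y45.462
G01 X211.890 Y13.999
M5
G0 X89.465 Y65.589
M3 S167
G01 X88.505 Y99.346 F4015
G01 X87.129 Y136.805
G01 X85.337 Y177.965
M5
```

Machine Y-up, SVG Y-down with viewBox height 193.479, so y_svg = 193.479 − y_machine; X carries over.

Run 1: the run's S167 means `#000000` (engrave). The run is open, so emit a `<polyline>` with points (Y-flipped): 141.239,55.760 183.498,157.967.

Run 2: power S507 maps to stroke `#ff00ff` (score). The run is open, so emit a `<polyline>` with points (Y-flipped): 181.897,95.921 191.687,114.512 212.534,148.017 211.890,179.480.

Run 3: power S167 maps to stroke `#000000` (engrave). The run is open, so emit a `<polyline>` with points (Y-flipped): 89.465,127.890 88.505,94.133 87.129,56.674 85.337,15.514.

<svg xmlns="http://www.w3.org/2000/svg" width="232.217mm" height="193.479mm" viewBox="0 0 232.217 193.479">
  <polyline points="141.239,55.760 183.498,157.967" fill="none" stroke="#000000"/>
  <polyline points="181.897,95.921 191.687,114.512 212.534,148.017 211.890,179.480" fill="none" stroke="#ff00ff"/>
  <polyline points="89.465,127.890 88.505,94.133 87.129,56.674 85.337,15.514" fill="none" stroke="#000000"/>
</svg>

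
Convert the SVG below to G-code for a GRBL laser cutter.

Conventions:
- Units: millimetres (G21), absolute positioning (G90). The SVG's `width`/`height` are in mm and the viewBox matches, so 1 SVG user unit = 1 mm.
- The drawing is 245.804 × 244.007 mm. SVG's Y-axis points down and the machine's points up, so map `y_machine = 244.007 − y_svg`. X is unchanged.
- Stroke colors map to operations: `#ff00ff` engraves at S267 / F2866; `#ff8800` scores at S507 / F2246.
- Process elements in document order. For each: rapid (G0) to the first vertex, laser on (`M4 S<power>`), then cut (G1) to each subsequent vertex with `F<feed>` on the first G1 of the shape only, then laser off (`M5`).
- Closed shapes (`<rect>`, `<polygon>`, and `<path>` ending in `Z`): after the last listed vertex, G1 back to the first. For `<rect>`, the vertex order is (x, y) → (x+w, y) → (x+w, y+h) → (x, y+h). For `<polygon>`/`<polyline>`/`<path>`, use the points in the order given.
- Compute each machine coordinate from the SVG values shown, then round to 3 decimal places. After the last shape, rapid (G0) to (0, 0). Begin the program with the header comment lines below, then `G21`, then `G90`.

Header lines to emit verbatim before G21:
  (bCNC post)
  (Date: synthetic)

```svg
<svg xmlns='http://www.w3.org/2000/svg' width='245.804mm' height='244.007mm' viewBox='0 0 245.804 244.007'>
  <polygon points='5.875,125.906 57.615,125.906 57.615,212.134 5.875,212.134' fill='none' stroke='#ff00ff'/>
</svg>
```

(bCNC post)
(Date: synthetic)
G21
G90
G0 X5.875 Y118.101
M4 S267
G1 X57.615 Y118.101 F2866
G1 X57.615 Y31.873
G1 X5.875 Y31.873
G1 X5.875 Y118.101
M5
G0 X0.000 Y0.000

viewBox `0 0 245.804 244.007` with mm width/height → 1 unit = 1 mm. Flip: y_m = 244.007 − y_svg.

**Shape 1** — `<polygon>` rectangle, stroke `#ff00ff` → engrave (S267, F2866). Machine vertices: (5.875,118.101) → (57.615,118.101) → (57.615,31.873) → (5.875,31.873) → (5.875,118.101). Closed: final G1 returns to the first vertex.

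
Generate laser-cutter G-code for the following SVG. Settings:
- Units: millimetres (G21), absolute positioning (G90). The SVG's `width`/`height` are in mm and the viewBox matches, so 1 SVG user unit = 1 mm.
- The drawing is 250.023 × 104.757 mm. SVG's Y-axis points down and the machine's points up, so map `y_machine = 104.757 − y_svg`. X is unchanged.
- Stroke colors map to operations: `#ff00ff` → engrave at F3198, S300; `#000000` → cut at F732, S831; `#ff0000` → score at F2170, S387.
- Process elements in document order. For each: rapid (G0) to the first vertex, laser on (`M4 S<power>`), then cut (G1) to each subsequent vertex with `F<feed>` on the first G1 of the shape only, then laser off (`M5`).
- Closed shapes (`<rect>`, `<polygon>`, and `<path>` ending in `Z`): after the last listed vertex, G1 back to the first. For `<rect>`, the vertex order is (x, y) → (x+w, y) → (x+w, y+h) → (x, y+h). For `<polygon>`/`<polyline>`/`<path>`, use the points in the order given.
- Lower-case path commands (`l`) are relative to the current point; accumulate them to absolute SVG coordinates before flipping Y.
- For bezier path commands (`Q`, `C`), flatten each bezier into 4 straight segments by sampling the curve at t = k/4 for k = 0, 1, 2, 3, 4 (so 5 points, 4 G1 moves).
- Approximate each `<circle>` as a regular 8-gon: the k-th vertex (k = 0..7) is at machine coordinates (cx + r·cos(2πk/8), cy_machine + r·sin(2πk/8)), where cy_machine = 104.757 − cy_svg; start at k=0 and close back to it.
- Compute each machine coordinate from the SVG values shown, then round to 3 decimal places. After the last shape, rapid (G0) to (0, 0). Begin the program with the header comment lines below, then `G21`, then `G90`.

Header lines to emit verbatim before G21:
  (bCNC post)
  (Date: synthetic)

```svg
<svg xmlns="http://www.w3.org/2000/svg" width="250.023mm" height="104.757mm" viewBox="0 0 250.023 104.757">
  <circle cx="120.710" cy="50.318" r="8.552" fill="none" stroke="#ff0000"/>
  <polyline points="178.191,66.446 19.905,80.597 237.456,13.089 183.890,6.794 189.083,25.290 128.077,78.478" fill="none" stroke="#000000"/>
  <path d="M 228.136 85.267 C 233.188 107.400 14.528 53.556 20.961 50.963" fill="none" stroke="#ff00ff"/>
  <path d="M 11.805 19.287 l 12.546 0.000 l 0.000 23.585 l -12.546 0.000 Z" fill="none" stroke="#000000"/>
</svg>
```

(bCNC post)
(Date: synthetic)
G21
G90
G0 X129.262 Y54.439
M4 S387
G1 X126.757 Y60.486 F2170
G1 X120.710 Y62.991
G1 X114.663 Y60.486
G1 X112.158 Y54.439
G1 X114.663 Y48.392
G1 X120.710 Y45.887
G1 X126.757 Y48.392
G1 X129.262 Y54.439
M5
G0 X178.191 Y38.311
M4 S831
G1 X19.905 Y24.160 F732
G1 X237.456 Y91.668
G1 X183.890 Y97.963
G1 X189.083 Y79.467
G1 X128.077 Y26.279
M5
G0 X228.136 Y19.490
M4 S300
G1 X196.992 Y15.148 F3198
G1 X124.031 Y27.370
G1 X51.329 Y44.228
G1 X20.961 Y53.794
M5
G0 X11.805 Y85.470
M4 S831
G1 X24.351 Y85.470 F732
G1 X24.351 Y61.885
G1 X11.805 Y61.885
G1 X11.805 Y85.470
M5
G0 X0.000 Y0.000

viewBox `0 0 250.023 104.757` with mm width/height → 1 unit = 1 mm. Flip: y_m = 104.757 − y_svg.

**Shape 1** — `<circle>` circle, stroke `#ff0000` → score (S387, F2170). Machine vertices: (129.262,54.439) → (126.757,60.486) → (120.710,62.991) → (114.663,60.486) → (112.158,54.439) → (114.663,48.392) → (120.710,45.887) → (126.757,48.392) → (129.262,54.439). Closed: final G1 returns to the first vertex.

**Shape 2** — `<polyline>` open polyline, stroke `#000000` → cut (S831, F732). Machine vertices: (178.191,38.311) → (19.905,24.160) → (237.456,91.668) → (183.890,97.963) → (189.083,79.467) → (128.077,26.279). Open path.

**Shape 3** — `<path>` cubic bezier, stroke `#ff00ff` → engrave (S300, F3198). Control points (SVG): P0=(228.136,85.267), P1=(233.188,107.400), P2=(14.528,53.556), P3=(20.961,50.963); sampled at t=k/4. Machine vertices: (228.136,19.490) → (196.992,15.148) → (124.031,27.370) → (51.329,44.228) → (20.961,53.794). Open path.

**Shape 4** — `<path>` rectangle, stroke `#000000` → cut (S831, F732). Machine vertices: (11.805,85.470) → (24.351,85.470) → (24.351,61.885) → (11.805,61.885) → (11.805,85.470). Closed: final G1 returns to the first vertex.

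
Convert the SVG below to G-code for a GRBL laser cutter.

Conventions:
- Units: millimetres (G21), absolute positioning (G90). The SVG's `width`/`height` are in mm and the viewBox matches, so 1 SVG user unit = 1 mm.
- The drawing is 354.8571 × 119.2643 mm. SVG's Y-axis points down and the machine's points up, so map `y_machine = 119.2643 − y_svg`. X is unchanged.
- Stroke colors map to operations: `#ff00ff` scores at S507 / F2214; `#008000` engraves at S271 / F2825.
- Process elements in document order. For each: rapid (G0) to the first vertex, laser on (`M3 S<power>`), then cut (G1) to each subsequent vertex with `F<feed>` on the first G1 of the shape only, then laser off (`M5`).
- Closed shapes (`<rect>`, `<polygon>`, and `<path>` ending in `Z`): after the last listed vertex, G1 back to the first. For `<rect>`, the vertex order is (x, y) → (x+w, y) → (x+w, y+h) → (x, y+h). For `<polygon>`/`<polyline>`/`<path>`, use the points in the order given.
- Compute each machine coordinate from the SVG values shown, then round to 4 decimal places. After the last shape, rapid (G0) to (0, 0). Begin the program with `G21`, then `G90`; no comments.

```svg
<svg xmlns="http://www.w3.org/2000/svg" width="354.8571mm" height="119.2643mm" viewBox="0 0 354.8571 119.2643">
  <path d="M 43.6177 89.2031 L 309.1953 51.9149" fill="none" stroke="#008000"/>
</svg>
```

G21
G90
G0 X43.6177 Y30.0612
M3 S271
G1 X309.1953 Y67.3494 F2825
M5
G0 X0.0000 Y0.0000

1 u = 1 mm; y_m = 119.2643 − y.

[1] `<path>` line segment, #008000→engrave S271 F2825: (43.6177,30.0612) → (309.1953,67.3494)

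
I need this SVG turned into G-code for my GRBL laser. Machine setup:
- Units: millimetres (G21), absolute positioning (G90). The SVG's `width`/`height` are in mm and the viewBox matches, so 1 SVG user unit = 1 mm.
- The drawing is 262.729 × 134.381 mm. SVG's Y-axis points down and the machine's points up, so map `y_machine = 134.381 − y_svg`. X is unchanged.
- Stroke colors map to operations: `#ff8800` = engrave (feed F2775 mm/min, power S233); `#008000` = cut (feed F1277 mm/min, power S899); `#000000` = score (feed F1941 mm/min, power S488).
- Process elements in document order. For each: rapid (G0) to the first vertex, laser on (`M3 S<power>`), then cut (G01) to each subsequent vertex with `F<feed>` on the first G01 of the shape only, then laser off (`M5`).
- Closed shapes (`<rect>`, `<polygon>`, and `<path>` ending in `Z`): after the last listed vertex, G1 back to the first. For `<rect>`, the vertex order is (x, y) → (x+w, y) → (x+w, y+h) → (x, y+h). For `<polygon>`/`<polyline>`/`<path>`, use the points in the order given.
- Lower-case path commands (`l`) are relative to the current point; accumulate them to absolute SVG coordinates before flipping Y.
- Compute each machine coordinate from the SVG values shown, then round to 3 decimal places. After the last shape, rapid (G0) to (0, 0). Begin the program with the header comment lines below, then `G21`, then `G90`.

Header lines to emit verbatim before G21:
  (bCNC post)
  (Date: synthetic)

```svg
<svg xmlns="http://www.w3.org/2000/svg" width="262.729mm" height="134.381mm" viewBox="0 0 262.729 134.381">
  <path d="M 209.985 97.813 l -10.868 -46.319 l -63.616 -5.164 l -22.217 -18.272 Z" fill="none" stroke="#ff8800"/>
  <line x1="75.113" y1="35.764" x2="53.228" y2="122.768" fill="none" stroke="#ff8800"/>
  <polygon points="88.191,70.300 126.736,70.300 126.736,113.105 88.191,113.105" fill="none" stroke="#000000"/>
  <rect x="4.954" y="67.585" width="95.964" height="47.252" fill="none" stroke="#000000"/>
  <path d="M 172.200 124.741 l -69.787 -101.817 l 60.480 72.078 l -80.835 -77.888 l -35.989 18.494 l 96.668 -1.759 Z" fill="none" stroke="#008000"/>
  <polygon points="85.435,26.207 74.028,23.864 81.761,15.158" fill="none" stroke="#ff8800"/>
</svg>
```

(bCNC post)
(Date: synthetic)
G21
G90
G0 X209.985 Y36.568
M3 S233
G01 X199.117 Y82.887 F2775
G01 X135.501 Y88.051
G01 X113.284 Y106.323
G01 X209.985 Y36.568
M5
G0 X75.113 Y98.617
M3 S233
G01 X53.228 Y11.613 F2775
M5
G0 X88.191 Y64.081
M3 S488
G01 X126.736 Y64.081 F1941
G01 X126.736 Y21.276
G01 X88.191 Y21.276
G01 X88.191 Y64.081
M5
G0 X4.954 Y66.796
M3 S488
G01 X100.918 Y66.796 F1941
G01 X100.918 Y19.544
G01 X4.954 Y19.544
G01 X4.954 Y66.796
M5
G0 X172.200 Y9.640
M3 S899
G01 X102.413 Y111.457 F1277
G01 X162.893 Y39.379
G01 X82.058 Y117.267
G01 X46.069 Y98.773
G01 X142.737 Y100.532
G01 X172.200 Y9.640
M5
G0 X85.435 Y108.174
M3 S233
G01 X74.028 Y110.517 F2775
G01 X81.761 Y119.223
G01 X85.435 Y108.174
M5
G0 X0.000 Y0.000

viewBox `0 0 262.729 134.381` with mm width/height → 1 unit = 1 mm. Flip: y_m = 134.381 − y_svg.

**Shape 1** — `<path>` closed polygon, stroke `#ff8800` → engrave (S233, F2775). Machine vertices: (209.985,36.568) → (199.117,82.887) → (135.501,88.051) → (113.284,106.323) → (209.985,36.568). Closed: final G1 returns to the first vertex.

**Shape 2** — `<line>` line segment, stroke `#ff8800` → engrave (S233, F2775). Machine vertices: (75.113,98.617) → (53.228,11.613). Open path.

**Shape 3** — `<polygon>` rectangle, stroke `#000000` → score (S488, F1941). Machine vertices: (88.191,64.081) → (126.736,64.081) → (126.736,21.276) → (88.191,21.276) → (88.191,64.081). Closed: final G1 returns to the first vertex.

**Shape 4** — `<rect>` rectangle, stroke `#000000` → score (S488, F1941). Machine vertices: (4.954,66.796) → (100.918,66.796) → (100.918,19.544) → (4.954,19.544) → (4.954,66.796). Closed: final G1 returns to the first vertex.

**Shape 5** — `<path>` closed polygon, stroke `#008000` → cut (S899, F1277). Machine vertices: (172.200,9.640) → (102.413,111.457) → (162.893,39.379) → (82.058,117.267) → (46.069,98.773) → (142.737,100.532) → (172.200,9.640). Closed: final G1 returns to the first vertex.

**Shape 6** — `<polygon>` regular polygon, stroke `#ff8800` → engrave (S233, F2775). Machine vertices: (85.435,108.174) → (74.028,110.517) → (81.761,119.223) → (85.435,108.174). Closed: final G1 returns to the first vertex.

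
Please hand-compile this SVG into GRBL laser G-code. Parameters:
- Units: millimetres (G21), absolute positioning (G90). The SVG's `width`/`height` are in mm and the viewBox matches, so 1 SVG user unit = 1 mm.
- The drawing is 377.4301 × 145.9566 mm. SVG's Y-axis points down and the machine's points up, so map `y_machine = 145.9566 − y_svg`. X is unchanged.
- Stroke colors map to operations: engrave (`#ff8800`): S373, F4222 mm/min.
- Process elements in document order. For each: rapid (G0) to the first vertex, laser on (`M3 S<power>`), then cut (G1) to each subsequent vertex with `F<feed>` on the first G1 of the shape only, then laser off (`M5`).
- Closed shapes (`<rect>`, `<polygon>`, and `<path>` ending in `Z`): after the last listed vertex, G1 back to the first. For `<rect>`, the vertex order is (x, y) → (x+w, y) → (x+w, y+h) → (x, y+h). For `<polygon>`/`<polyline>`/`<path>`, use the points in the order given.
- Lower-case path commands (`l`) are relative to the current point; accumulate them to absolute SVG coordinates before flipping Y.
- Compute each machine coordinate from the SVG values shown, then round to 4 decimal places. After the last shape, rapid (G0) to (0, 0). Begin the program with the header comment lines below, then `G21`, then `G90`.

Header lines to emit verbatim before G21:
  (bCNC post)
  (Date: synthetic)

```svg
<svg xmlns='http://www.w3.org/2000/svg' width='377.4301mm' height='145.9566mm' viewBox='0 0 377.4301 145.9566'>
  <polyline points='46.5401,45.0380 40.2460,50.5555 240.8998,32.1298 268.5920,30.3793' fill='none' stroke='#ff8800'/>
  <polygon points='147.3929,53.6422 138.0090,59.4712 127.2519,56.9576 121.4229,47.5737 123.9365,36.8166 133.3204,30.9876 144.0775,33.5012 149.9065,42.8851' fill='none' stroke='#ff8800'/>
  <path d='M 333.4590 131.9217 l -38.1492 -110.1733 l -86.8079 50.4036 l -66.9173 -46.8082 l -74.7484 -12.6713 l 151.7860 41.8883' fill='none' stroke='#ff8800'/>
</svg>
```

(bCNC post)
(Date: synthetic)
G21
G90
G0 X46.5401 Y100.9186
M3 S373
G1 X40.2460 Y95.4011 F4222
G1 X240.8998 Y113.8268
G1 X268.5920 Y115.5773
M5
G0 X147.3929 Y92.3144
M3 S373
G1 X138.0090 Y86.4854 F4222
G1 X127.2519 Y88.9990
G1 X121.4229 Y98.3829
G1 X123.9365 Y109.1400
G1 X133.3204 Y114.9690
G1 X144.0775 Y112.4554
G1 X149.9065 Y103.0715
G1 X147.3929 Y92.3144
M5
G0 X333.4590 Y14.0349
M3 S373
G1 X295.3098 Y124.2082 F4222
G1 X208.5019 Y73.8046
G1 X141.5846 Y120.6128
G1 X66.8362 Y133.2841
G1 X218.6222 Y91.3958
M5
G0 X0.0000 Y0.0000

Since the viewBox matches the mm dimensions, user units are millimetres directly. The only transform is the Y-flip y_m = 145.9566 − y_svg.

Shape 1 is a open polyline drawn with `<polyline>`. Its stroke #ff8800 means engrave at S373, F4222. After flipping Y the toolpath is (46.5401,100.9186) → (40.2460,95.4011) → (240.8998,113.8268) → (268.5920,115.5773).

Shape 2 is a regular polygon drawn with `<polygon>`. Its stroke #ff8800 means engrave at S373, F4222. After flipping Y the toolpath is (147.3929,92.3144) → (138.0090,86.4854) → (127.2519,88.9990) → (121.4229,98.3829) → (123.9365,109.1400) → (133.3204,114.9690) → (144.0775,112.4554) → (149.9065,103.0715) → (147.3929,92.3144), returning to the start.

Shape 3 is a open polyline drawn with `<path>`. Its stroke #ff8800 means engrave at S373, F4222. After flipping Y the toolpath is (333.4590,14.0349) → (295.3098,124.2082) → (208.5019,73.8046) → (141.5846,120.6128) → (66.8362,133.2841) → (218.6222,91.3958).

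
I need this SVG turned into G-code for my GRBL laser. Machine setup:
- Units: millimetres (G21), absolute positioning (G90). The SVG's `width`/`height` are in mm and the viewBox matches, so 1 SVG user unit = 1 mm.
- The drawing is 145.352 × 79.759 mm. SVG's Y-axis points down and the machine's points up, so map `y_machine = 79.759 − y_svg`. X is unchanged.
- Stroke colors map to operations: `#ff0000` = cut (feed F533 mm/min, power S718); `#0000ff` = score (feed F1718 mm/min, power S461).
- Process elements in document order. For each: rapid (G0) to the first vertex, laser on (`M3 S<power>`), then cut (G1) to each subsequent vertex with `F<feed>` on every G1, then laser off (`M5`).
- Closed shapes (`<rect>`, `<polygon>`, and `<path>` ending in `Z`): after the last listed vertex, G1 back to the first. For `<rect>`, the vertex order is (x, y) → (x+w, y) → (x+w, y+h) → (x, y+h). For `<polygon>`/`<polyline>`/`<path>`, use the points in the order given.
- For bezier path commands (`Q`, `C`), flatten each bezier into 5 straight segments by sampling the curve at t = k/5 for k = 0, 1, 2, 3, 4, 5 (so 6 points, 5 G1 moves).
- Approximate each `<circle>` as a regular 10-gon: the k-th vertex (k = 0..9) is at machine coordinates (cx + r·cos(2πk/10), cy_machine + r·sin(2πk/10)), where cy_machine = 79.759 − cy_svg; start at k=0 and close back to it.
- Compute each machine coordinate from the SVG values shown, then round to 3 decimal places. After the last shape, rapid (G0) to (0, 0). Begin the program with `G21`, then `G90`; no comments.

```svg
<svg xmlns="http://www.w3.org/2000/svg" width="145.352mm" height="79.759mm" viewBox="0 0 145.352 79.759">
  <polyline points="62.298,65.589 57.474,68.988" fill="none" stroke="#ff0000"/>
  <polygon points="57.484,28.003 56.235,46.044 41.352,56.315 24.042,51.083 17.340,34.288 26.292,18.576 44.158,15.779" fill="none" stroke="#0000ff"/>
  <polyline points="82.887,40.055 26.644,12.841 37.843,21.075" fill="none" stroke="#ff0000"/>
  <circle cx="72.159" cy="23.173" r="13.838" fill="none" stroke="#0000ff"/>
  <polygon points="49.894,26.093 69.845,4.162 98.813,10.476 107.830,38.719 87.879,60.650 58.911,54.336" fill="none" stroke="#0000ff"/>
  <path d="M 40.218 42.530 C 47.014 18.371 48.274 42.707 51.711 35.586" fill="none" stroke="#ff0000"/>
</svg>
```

G21
G90
G0 X62.298 Y14.170
M3 S718
G1 X57.474 Y10.771 F533
M5
G0 X57.484 Y51.756
M3 S461
G1 X56.235 Y33.715 F1718
G1 X41.352 Y23.444 F1718
G1 X24.042 Y28.676 F1718
G1 X17.340 Y45.471 F1718
G1 X26.292 Y61.183 F1718
G1 X44.158 Y63.980 F1718
G1 X57.484 Y51.756 F1718
M5
G0 X82.887 Y39.704
M3 S718
G1 X26.644 Y66.918 F533
G1 X37.843 Y58.684 F533
M5
G0 X85.997 Y56.586
M3 S461
G1 X83.354 Y64.720 F1718
G1 X76.435 Y69.747 F1718
G1 X67.883 Y69.747 F1718
G1 X60.964 Y64.720 F1718
G1 X58.321 Y56.586 F1718
G1 X60.964 Y48.452 F1718
G1 X67.883 Y43.425 F1718
G1 X76.435 Y43.425 F1718
G1 X83.354 Y48.452 F1718
G1 X85.997 Y56.586 F1718
M5
G0 X49.894 Y53.666
M3 S461
G1 X69.845 Y75.597 F1718
G1 X98.813 Y69.283 F1718
G1 X107.830 Y41.040 F1718
G1 X87.879 Y19.109 F1718
G1 X58.911 Y25.423 F1718
G1 X49.894 Y53.666 F1718
M5
G0 X40.218 Y37.229
M3 S718
G1 X43.693 Y46.545 F533
G1 X46.210 Y48.059 F533
G1 X48.138 Y45.610 F533
G1 X49.848 Y43.036 F533
G1 X51.711 Y44.173 F533
M5
G0 X0.000 Y0.000

1 u = 1 mm; y_m = 79.759 − y.

[1] `<polyline>` line segment, #ff0000→cut S718 F533: (62.298,14.170) → (57.474,10.771)

[2] `<polygon>` regular polygon, #0000ff→score S461 F1718: (57.484,51.756) → (56.235,33.715) → (41.352,23.444) → (24.042,28.676) → (17.340,45.471) → (26.292,61.183) → (44.158,63.980) → (57.484,51.756) (closed)

[3] `<polyline>` open polyline, #ff0000→cut S718 F533: (82.887,39.704) → (26.644,66.918) → (37.843,58.684)

[4] `<circle>` circle, #0000ff→score S461 F1718: (85.997,56.586) → (83.354,64.720) → (76.435,69.747) → (67.883,69.747) → (60.964,64.720) → (58.321,56.586) → (60.964,48.452) → (67.883,43.425) → (76.435,43.425) → (83.354,48.452) → (85.997,56.586) (closed)

[5] `<polygon>` regular polygon, #0000ff→score S461 F1718: (49.894,53.666) → (69.845,75.597) → (98.813,69.283) → (107.830,41.040) → (87.879,19.109) → (58.911,25.423) → (49.894,53.666) (closed)

[6] `<path>` cubic bezier, #ff0000→cut S718 F533: (40.218,37.229) → (43.693,46.545) → (46.210,48.059) → (48.138,45.610) → (49.848,43.036) → (51.711,44.173)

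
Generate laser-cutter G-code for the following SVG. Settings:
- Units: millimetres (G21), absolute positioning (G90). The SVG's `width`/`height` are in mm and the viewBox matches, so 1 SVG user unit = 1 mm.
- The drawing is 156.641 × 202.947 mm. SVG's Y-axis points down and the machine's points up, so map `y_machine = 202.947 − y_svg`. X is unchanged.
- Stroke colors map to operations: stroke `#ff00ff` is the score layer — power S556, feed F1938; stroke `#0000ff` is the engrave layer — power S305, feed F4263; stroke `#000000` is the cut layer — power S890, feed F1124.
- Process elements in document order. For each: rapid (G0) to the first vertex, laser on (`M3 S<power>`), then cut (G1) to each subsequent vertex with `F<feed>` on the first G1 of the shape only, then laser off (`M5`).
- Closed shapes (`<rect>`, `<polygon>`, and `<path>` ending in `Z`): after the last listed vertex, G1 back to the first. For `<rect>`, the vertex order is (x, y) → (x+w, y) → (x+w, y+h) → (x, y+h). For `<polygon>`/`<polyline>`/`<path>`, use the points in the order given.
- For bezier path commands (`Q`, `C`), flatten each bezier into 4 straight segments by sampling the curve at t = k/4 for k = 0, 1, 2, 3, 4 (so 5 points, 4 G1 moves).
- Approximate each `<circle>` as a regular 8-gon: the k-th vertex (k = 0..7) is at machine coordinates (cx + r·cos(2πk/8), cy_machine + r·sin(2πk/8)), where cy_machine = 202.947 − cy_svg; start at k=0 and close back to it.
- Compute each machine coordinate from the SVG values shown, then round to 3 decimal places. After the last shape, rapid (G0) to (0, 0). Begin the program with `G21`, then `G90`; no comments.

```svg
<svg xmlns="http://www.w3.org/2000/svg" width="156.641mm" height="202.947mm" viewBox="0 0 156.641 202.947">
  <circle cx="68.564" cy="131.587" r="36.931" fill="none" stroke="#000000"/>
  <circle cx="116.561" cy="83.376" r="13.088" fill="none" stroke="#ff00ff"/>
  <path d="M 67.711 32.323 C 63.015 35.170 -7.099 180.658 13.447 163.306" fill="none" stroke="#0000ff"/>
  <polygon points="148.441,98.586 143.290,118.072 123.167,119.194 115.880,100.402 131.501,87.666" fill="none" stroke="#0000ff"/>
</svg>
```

G21
G90
G0 X105.495 Y71.360
M3 S890
G1 X94.678 Y97.474 F1124
G1 X68.564 Y108.291
G1 X42.450 Y97.474
G1 X31.633 Y71.360
G1 X42.450 Y45.246
G1 X68.564 Y34.429
G1 X94.678 Y45.246
G1 X105.495 Y71.360
M5
G0 X129.649 Y119.571
M3 S556
G1 X125.816 Y128.826 F1938
G1 X116.561 Y132.659
G1 X107.306 Y128.826
G1 X103.473 Y119.571
G1 X107.306 Y110.316
G1 X116.561 Y106.483
G1 X125.816 Y110.316
G1 X129.649 Y119.571
M5
G0 X67.711 Y170.624
M3 S305
G1 X54.362 Y146.517 F4263
G1 X31.113 Y97.558
G1 X12.598 Y52.386
G1 X13.447 Y39.641
M5
G0 X148.441 Y104.361
M3 S305
G1 X143.290 Y84.875 F4263
G1 X123.167 Y83.753
G1 X115.880 Y102.545
G1 X131.501 Y115.281
G1 X148.441 Y104.361
M5
G0 X0.000 Y0.000

viewBox `0 0 156.641 202.947` with mm width/height → 1 unit = 1 mm. Flip: y_m = 202.947 − y_svg.

**Shape 1** — `<circle>` circle, stroke `#000000` → cut (S890, F1124). Machine vertices: (105.495,71.360) → (94.678,97.474) → (68.564,108.291) → (42.450,97.474) → (31.633,71.360) → (42.450,45.246) → (68.564,34.429) → (94.678,45.246) → (105.495,71.360). Closed: final G1 returns to the first vertex.

**Shape 2** — `<circle>` circle, stroke `#ff00ff` → score (S556, F1938). Machine vertices: (129.649,119.571) → (125.816,128.826) → (116.561,132.659) → (107.306,128.826) → (103.473,119.571) → (107.306,110.316) → (116.561,106.483) → (125.816,110.316) → (129.649,119.571). Closed: final G1 returns to the first vertex.

**Shape 3** — `<path>` cubic bezier, stroke `#0000ff` → engrave (S305, F4263). Control points (SVG): P0=(67.711,32.323), P1=(63.015,35.170), P2=(-7.099,180.658), P3=(13.447,163.306); sampled at t=k/4. Machine vertices: (67.711,170.624) → (54.362,146.517) → (31.113,97.558) → (12.598,52.386) → (13.447,39.641). Open path.

**Shape 4** — `<polygon>` regular polygon, stroke `#0000ff` → engrave (S305, F4263). Machine vertices: (148.441,104.361) → (143.290,84.875) → (123.167,83.753) → (115.880,102.545) → (131.501,115.281) → (148.441,104.361). Closed: final G1 returns to the first vertex.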